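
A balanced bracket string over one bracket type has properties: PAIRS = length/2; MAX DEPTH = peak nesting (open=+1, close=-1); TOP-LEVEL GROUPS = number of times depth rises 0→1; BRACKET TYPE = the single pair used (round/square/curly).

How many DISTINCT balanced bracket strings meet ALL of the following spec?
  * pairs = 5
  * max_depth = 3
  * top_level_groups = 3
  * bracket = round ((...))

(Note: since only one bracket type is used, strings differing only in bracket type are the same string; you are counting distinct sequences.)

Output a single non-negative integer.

Spec: pairs=5 depth=3 groups=3
Count(depth <= 3) = 9
Count(depth <= 2) = 6
Count(depth == 3) = 9 - 6 = 3

Answer: 3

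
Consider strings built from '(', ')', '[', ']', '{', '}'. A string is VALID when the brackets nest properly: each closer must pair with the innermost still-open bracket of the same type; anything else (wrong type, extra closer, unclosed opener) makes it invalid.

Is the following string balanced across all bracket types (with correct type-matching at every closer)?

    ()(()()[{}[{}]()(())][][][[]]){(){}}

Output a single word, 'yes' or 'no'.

Answer: yes

Derivation:
pos 0: push '('; stack = (
pos 1: ')' matches '('; pop; stack = (empty)
pos 2: push '('; stack = (
pos 3: push '('; stack = ((
pos 4: ')' matches '('; pop; stack = (
pos 5: push '('; stack = ((
pos 6: ')' matches '('; pop; stack = (
pos 7: push '['; stack = ([
pos 8: push '{'; stack = ([{
pos 9: '}' matches '{'; pop; stack = ([
pos 10: push '['; stack = ([[
pos 11: push '{'; stack = ([[{
pos 12: '}' matches '{'; pop; stack = ([[
pos 13: ']' matches '['; pop; stack = ([
pos 14: push '('; stack = ([(
pos 15: ')' matches '('; pop; stack = ([
pos 16: push '('; stack = ([(
pos 17: push '('; stack = ([((
pos 18: ')' matches '('; pop; stack = ([(
pos 19: ')' matches '('; pop; stack = ([
pos 20: ']' matches '['; pop; stack = (
pos 21: push '['; stack = ([
pos 22: ']' matches '['; pop; stack = (
pos 23: push '['; stack = ([
pos 24: ']' matches '['; pop; stack = (
pos 25: push '['; stack = ([
pos 26: push '['; stack = ([[
pos 27: ']' matches '['; pop; stack = ([
pos 28: ']' matches '['; pop; stack = (
pos 29: ')' matches '('; pop; stack = (empty)
pos 30: push '{'; stack = {
pos 31: push '('; stack = {(
pos 32: ')' matches '('; pop; stack = {
pos 33: push '{'; stack = {{
pos 34: '}' matches '{'; pop; stack = {
pos 35: '}' matches '{'; pop; stack = (empty)
end: stack empty → VALID
Verdict: properly nested → yes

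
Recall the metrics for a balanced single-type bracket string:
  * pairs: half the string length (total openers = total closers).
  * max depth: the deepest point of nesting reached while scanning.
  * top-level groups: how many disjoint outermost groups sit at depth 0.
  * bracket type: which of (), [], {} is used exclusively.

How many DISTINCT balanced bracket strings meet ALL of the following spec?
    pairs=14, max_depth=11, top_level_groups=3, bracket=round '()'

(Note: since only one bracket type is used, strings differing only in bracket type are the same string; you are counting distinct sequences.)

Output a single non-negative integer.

Spec: pairs=14 depth=11 groups=3
Count(depth <= 11) = 534885
Count(depth <= 10) = 534822
Count(depth == 11) = 534885 - 534822 = 63

Answer: 63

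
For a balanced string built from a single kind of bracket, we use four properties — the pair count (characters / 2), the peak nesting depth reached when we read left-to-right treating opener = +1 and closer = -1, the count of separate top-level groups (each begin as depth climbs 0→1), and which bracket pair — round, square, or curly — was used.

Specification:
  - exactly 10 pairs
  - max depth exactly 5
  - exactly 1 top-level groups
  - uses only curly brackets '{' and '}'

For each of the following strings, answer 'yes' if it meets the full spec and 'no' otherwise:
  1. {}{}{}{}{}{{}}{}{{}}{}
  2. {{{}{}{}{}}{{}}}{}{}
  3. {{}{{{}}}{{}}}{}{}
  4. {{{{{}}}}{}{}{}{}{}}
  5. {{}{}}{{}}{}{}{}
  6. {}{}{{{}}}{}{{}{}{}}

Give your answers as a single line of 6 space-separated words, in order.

Answer: no no no yes no no

Derivation:
String 1 '{}{}{}{}{}{{}}{}{{}}{}': depth seq [1 0 1 0 1 0 1 0 1 0 1 2 1 0 1 0 1 2 1 0 1 0]
  -> pairs=11 depth=2 groups=9 -> no
String 2 '{{{}{}{}{}}{{}}}{}{}': depth seq [1 2 3 2 3 2 3 2 3 2 1 2 3 2 1 0 1 0 1 0]
  -> pairs=10 depth=3 groups=3 -> no
String 3 '{{}{{{}}}{{}}}{}{}': depth seq [1 2 1 2 3 4 3 2 1 2 3 2 1 0 1 0 1 0]
  -> pairs=9 depth=4 groups=3 -> no
String 4 '{{{{{}}}}{}{}{}{}{}}': depth seq [1 2 3 4 5 4 3 2 1 2 1 2 1 2 1 2 1 2 1 0]
  -> pairs=10 depth=5 groups=1 -> yes
String 5 '{{}{}}{{}}{}{}{}': depth seq [1 2 1 2 1 0 1 2 1 0 1 0 1 0 1 0]
  -> pairs=8 depth=2 groups=5 -> no
String 6 '{}{}{{{}}}{}{{}{}{}}': depth seq [1 0 1 0 1 2 3 2 1 0 1 0 1 2 1 2 1 2 1 0]
  -> pairs=10 depth=3 groups=5 -> no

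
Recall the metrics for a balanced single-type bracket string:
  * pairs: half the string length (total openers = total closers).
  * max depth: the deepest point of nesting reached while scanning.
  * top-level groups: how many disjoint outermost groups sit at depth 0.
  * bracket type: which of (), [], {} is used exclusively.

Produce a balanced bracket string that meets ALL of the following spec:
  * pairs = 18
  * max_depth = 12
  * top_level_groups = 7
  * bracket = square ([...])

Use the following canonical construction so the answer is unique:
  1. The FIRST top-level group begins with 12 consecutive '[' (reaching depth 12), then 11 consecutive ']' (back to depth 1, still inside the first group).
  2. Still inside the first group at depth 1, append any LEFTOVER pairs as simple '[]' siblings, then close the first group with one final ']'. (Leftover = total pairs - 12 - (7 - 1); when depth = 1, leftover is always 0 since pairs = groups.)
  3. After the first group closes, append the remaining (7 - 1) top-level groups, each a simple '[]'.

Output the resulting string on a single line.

Spec: pairs=18 depth=12 groups=7
Leftover pairs = 18 - 12 - (7-1) = 0
First group: deep chain of depth 12 + 0 sibling pairs
Remaining 6 groups: simple '[]' each

Answer: [[[[[[[[[[[[]]]]]]]]]]]][][][][][][]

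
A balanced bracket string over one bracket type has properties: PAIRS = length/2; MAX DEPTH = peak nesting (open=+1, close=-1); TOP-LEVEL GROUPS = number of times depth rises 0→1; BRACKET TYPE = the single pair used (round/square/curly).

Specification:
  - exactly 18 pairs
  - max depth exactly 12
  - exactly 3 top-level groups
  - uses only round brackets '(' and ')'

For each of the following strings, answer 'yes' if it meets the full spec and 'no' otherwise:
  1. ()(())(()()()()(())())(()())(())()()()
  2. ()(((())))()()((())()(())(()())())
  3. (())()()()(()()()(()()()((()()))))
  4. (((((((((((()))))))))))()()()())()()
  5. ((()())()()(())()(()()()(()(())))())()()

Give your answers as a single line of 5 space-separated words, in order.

Answer: no no no yes no

Derivation:
String 1 '()(())(()()()()(())())(()())(())()()()': depth seq [1 0 1 2 1 0 1 2 1 2 1 2 1 2 1 2 3 2 1 2 1 0 1 2 1 2 1 0 1 2 1 0 1 0 1 0 1 0]
  -> pairs=19 depth=3 groups=8 -> no
String 2 '()(((())))()()((())()(())(()())())': depth seq [1 0 1 2 3 4 3 2 1 0 1 0 1 0 1 2 3 2 1 2 1 2 3 2 1 2 3 2 3 2 1 2 1 0]
  -> pairs=17 depth=4 groups=5 -> no
String 3 '(())()()()(()()()(()()()((()()))))': depth seq [1 2 1 0 1 0 1 0 1 0 1 2 1 2 1 2 1 2 3 2 3 2 3 2 3 4 5 4 5 4 3 2 1 0]
  -> pairs=17 depth=5 groups=5 -> no
String 4 '(((((((((((()))))))))))()()()())()()': depth seq [1 2 3 4 5 6 7 8 9 10 11 12 11 10 9 8 7 6 5 4 3 2 1 2 1 2 1 2 1 2 1 0 1 0 1 0]
  -> pairs=18 depth=12 groups=3 -> yes
String 5 '((()())()()(())()(()()()(()(())))())()()': depth seq [1 2 3 2 3 2 1 2 1 2 1 2 3 2 1 2 1 2 3 2 3 2 3 2 3 4 3 4 5 4 3 2 1 2 1 0 1 0 1 0]
  -> pairs=20 depth=5 groups=3 -> no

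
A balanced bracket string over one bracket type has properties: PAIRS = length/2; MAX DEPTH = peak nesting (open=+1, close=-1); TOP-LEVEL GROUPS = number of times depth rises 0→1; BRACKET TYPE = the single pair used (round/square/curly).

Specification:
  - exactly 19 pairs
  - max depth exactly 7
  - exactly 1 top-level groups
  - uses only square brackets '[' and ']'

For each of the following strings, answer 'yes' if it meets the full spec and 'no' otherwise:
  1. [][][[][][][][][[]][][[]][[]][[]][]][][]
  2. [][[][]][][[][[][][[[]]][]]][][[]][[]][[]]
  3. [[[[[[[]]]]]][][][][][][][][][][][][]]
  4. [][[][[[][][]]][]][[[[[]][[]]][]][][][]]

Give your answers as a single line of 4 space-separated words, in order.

Answer: no no yes no

Derivation:
String 1 '[][][[][][][][][[]][][[]][[]][[]][]][][]': depth seq [1 0 1 0 1 2 1 2 1 2 1 2 1 2 1 2 3 2 1 2 1 2 3 2 1 2 3 2 1 2 3 2 1 2 1 0 1 0 1 0]
  -> pairs=20 depth=3 groups=5 -> no
String 2 '[][[][]][][[][[][][[[]]][]]][][[]][[]][[]]': depth seq [1 0 1 2 1 2 1 0 1 0 1 2 1 2 3 2 3 2 3 4 5 4 3 2 3 2 1 0 1 0 1 2 1 0 1 2 1 0 1 2 1 0]
  -> pairs=21 depth=5 groups=8 -> no
String 3 '[[[[[[[]]]]]][][][][][][][][][][][][]]': depth seq [1 2 3 4 5 6 7 6 5 4 3 2 1 2 1 2 1 2 1 2 1 2 1 2 1 2 1 2 1 2 1 2 1 2 1 2 1 0]
  -> pairs=19 depth=7 groups=1 -> yes
String 4 '[][[][[[][][]]][]][[[[[]][[]]][]][][][]]': depth seq [1 0 1 2 1 2 3 4 3 4 3 4 3 2 1 2 1 0 1 2 3 4 5 4 3 4 5 4 3 2 3 2 1 2 1 2 1 2 1 0]
  -> pairs=20 depth=5 groups=3 -> no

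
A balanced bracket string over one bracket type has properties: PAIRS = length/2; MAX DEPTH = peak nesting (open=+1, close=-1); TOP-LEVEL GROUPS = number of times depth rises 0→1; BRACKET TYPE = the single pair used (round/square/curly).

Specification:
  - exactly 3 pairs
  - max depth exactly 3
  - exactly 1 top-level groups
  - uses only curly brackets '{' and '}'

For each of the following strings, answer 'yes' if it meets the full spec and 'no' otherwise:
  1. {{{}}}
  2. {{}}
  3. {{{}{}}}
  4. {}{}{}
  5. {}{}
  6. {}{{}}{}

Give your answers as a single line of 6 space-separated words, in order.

Answer: yes no no no no no

Derivation:
String 1 '{{{}}}': depth seq [1 2 3 2 1 0]
  -> pairs=3 depth=3 groups=1 -> yes
String 2 '{{}}': depth seq [1 2 1 0]
  -> pairs=2 depth=2 groups=1 -> no
String 3 '{{{}{}}}': depth seq [1 2 3 2 3 2 1 0]
  -> pairs=4 depth=3 groups=1 -> no
String 4 '{}{}{}': depth seq [1 0 1 0 1 0]
  -> pairs=3 depth=1 groups=3 -> no
String 5 '{}{}': depth seq [1 0 1 0]
  -> pairs=2 depth=1 groups=2 -> no
String 6 '{}{{}}{}': depth seq [1 0 1 2 1 0 1 0]
  -> pairs=4 depth=2 groups=3 -> no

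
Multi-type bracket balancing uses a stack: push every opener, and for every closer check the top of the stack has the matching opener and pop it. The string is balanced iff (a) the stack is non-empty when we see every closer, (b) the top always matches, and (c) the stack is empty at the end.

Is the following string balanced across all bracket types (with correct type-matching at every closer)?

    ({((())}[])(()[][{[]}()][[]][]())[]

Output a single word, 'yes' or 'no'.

pos 0: push '('; stack = (
pos 1: push '{'; stack = ({
pos 2: push '('; stack = ({(
pos 3: push '('; stack = ({((
pos 4: push '('; stack = ({(((
pos 5: ')' matches '('; pop; stack = ({((
pos 6: ')' matches '('; pop; stack = ({(
pos 7: saw closer '}' but top of stack is '(' (expected ')') → INVALID
Verdict: type mismatch at position 7: '}' closes '(' → no

Answer: no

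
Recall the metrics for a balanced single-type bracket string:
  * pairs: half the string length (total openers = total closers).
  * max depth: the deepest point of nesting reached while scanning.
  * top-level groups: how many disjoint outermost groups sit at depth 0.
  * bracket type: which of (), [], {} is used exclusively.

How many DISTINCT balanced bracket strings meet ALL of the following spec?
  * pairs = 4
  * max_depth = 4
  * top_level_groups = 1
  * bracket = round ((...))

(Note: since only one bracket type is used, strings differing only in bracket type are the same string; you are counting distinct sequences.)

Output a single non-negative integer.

Answer: 1

Derivation:
Spec: pairs=4 depth=4 groups=1
Count(depth <= 4) = 5
Count(depth <= 3) = 4
Count(depth == 4) = 5 - 4 = 1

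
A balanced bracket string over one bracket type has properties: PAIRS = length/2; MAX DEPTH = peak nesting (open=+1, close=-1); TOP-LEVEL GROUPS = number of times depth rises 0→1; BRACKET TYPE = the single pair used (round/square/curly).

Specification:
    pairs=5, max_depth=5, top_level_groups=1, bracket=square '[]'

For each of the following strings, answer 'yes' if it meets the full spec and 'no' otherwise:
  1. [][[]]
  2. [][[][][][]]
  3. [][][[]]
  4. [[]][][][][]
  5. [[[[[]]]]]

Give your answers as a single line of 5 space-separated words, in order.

String 1 '[][[]]': depth seq [1 0 1 2 1 0]
  -> pairs=3 depth=2 groups=2 -> no
String 2 '[][[][][][]]': depth seq [1 0 1 2 1 2 1 2 1 2 1 0]
  -> pairs=6 depth=2 groups=2 -> no
String 3 '[][][[]]': depth seq [1 0 1 0 1 2 1 0]
  -> pairs=4 depth=2 groups=3 -> no
String 4 '[[]][][][][]': depth seq [1 2 1 0 1 0 1 0 1 0 1 0]
  -> pairs=6 depth=2 groups=5 -> no
String 5 '[[[[[]]]]]': depth seq [1 2 3 4 5 4 3 2 1 0]
  -> pairs=5 depth=5 groups=1 -> yes

Answer: no no no no yes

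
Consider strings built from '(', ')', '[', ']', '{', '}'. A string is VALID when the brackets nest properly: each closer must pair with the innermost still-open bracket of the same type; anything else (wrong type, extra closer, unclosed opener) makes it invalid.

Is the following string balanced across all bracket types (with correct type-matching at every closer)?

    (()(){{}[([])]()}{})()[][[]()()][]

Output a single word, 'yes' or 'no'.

Answer: yes

Derivation:
pos 0: push '('; stack = (
pos 1: push '('; stack = ((
pos 2: ')' matches '('; pop; stack = (
pos 3: push '('; stack = ((
pos 4: ')' matches '('; pop; stack = (
pos 5: push '{'; stack = ({
pos 6: push '{'; stack = ({{
pos 7: '}' matches '{'; pop; stack = ({
pos 8: push '['; stack = ({[
pos 9: push '('; stack = ({[(
pos 10: push '['; stack = ({[([
pos 11: ']' matches '['; pop; stack = ({[(
pos 12: ')' matches '('; pop; stack = ({[
pos 13: ']' matches '['; pop; stack = ({
pos 14: push '('; stack = ({(
pos 15: ')' matches '('; pop; stack = ({
pos 16: '}' matches '{'; pop; stack = (
pos 17: push '{'; stack = ({
pos 18: '}' matches '{'; pop; stack = (
pos 19: ')' matches '('; pop; stack = (empty)
pos 20: push '('; stack = (
pos 21: ')' matches '('; pop; stack = (empty)
pos 22: push '['; stack = [
pos 23: ']' matches '['; pop; stack = (empty)
pos 24: push '['; stack = [
pos 25: push '['; stack = [[
pos 26: ']' matches '['; pop; stack = [
pos 27: push '('; stack = [(
pos 28: ')' matches '('; pop; stack = [
pos 29: push '('; stack = [(
pos 30: ')' matches '('; pop; stack = [
pos 31: ']' matches '['; pop; stack = (empty)
pos 32: push '['; stack = [
pos 33: ']' matches '['; pop; stack = (empty)
end: stack empty → VALID
Verdict: properly nested → yes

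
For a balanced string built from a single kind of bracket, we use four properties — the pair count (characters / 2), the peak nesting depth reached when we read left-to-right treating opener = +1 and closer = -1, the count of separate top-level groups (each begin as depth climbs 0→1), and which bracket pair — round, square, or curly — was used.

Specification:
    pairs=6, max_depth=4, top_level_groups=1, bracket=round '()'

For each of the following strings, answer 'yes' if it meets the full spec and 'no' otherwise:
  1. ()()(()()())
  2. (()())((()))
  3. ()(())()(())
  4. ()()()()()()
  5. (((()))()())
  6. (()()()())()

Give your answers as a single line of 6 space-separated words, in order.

Answer: no no no no yes no

Derivation:
String 1 '()()(()()())': depth seq [1 0 1 0 1 2 1 2 1 2 1 0]
  -> pairs=6 depth=2 groups=3 -> no
String 2 '(()())((()))': depth seq [1 2 1 2 1 0 1 2 3 2 1 0]
  -> pairs=6 depth=3 groups=2 -> no
String 3 '()(())()(())': depth seq [1 0 1 2 1 0 1 0 1 2 1 0]
  -> pairs=6 depth=2 groups=4 -> no
String 4 '()()()()()()': depth seq [1 0 1 0 1 0 1 0 1 0 1 0]
  -> pairs=6 depth=1 groups=6 -> no
String 5 '(((()))()())': depth seq [1 2 3 4 3 2 1 2 1 2 1 0]
  -> pairs=6 depth=4 groups=1 -> yes
String 6 '(()()()())()': depth seq [1 2 1 2 1 2 1 2 1 0 1 0]
  -> pairs=6 depth=2 groups=2 -> no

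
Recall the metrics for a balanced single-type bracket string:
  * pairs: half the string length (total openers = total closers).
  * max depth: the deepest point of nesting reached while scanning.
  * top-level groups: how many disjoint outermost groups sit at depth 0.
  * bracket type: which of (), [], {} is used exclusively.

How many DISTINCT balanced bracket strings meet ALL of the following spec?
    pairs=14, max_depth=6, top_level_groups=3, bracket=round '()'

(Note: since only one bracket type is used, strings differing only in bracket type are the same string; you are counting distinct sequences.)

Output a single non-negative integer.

Answer: 110754

Derivation:
Spec: pairs=14 depth=6 groups=3
Count(depth <= 6) = 465060
Count(depth <= 5) = 354306
Count(depth == 6) = 465060 - 354306 = 110754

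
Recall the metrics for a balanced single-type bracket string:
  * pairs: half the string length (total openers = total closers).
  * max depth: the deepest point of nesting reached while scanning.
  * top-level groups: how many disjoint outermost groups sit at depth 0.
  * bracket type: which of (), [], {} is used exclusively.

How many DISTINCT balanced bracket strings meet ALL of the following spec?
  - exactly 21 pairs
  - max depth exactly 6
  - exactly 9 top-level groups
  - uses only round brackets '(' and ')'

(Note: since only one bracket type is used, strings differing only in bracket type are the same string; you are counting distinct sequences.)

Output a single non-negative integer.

Answer: 10924830

Derivation:
Spec: pairs=21 depth=6 groups=9
Count(depth <= 6) = 91913796
Count(depth <= 5) = 80988966
Count(depth == 6) = 91913796 - 80988966 = 10924830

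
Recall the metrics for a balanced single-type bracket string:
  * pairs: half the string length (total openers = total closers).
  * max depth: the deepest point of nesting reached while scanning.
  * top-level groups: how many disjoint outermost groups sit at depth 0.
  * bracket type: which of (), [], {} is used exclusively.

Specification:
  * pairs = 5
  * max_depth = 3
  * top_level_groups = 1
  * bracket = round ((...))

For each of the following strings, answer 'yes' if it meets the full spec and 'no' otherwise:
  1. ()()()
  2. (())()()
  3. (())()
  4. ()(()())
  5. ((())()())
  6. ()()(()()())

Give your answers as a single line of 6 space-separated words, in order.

String 1 '()()()': depth seq [1 0 1 0 1 0]
  -> pairs=3 depth=1 groups=3 -> no
String 2 '(())()()': depth seq [1 2 1 0 1 0 1 0]
  -> pairs=4 depth=2 groups=3 -> no
String 3 '(())()': depth seq [1 2 1 0 1 0]
  -> pairs=3 depth=2 groups=2 -> no
String 4 '()(()())': depth seq [1 0 1 2 1 2 1 0]
  -> pairs=4 depth=2 groups=2 -> no
String 5 '((())()())': depth seq [1 2 3 2 1 2 1 2 1 0]
  -> pairs=5 depth=3 groups=1 -> yes
String 6 '()()(()()())': depth seq [1 0 1 0 1 2 1 2 1 2 1 0]
  -> pairs=6 depth=2 groups=3 -> no

Answer: no no no no yes no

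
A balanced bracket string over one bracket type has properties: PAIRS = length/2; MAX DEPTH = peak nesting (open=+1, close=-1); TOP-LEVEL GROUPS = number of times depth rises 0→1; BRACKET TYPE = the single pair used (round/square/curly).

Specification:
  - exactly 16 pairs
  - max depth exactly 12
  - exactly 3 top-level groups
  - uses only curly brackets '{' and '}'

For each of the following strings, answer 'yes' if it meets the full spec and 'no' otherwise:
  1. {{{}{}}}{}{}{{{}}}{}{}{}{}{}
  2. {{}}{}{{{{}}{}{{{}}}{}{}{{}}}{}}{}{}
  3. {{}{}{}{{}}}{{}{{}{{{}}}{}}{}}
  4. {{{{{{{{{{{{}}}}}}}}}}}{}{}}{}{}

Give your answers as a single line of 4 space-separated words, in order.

String 1 '{{{}{}}}{}{}{{{}}}{}{}{}{}{}': depth seq [1 2 3 2 3 2 1 0 1 0 1 0 1 2 3 2 1 0 1 0 1 0 1 0 1 0 1 0]
  -> pairs=14 depth=3 groups=9 -> no
String 2 '{{}}{}{{{{}}{}{{{}}}{}{}{{}}}{}}{}{}': depth seq [1 2 1 0 1 0 1 2 3 4 3 2 3 2 3 4 5 4 3 2 3 2 3 2 3 4 3 2 1 2 1 0 1 0 1 0]
  -> pairs=18 depth=5 groups=5 -> no
String 3 '{{}{}{}{{}}}{{}{{}{{{}}}{}}{}}': depth seq [1 2 1 2 1 2 1 2 3 2 1 0 1 2 1 2 3 2 3 4 5 4 3 2 3 2 1 2 1 0]
  -> pairs=15 depth=5 groups=2 -> no
String 4 '{{{{{{{{{{{{}}}}}}}}}}}{}{}}{}{}': depth seq [1 2 3 4 5 6 7 8 9 10 11 12 11 10 9 8 7 6 5 4 3 2 1 2 1 2 1 0 1 0 1 0]
  -> pairs=16 depth=12 groups=3 -> yes

Answer: no no no yes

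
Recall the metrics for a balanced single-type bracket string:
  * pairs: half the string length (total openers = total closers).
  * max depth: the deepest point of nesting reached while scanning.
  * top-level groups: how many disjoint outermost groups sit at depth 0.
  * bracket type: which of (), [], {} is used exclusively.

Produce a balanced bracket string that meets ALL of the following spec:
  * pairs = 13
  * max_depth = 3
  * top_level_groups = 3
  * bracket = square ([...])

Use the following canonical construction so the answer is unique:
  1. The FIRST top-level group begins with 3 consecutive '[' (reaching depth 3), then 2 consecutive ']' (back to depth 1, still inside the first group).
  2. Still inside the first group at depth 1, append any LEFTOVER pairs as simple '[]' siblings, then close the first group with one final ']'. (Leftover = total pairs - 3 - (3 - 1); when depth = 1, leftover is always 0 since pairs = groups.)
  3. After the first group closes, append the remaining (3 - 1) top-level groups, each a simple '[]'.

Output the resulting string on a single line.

Spec: pairs=13 depth=3 groups=3
Leftover pairs = 13 - 3 - (3-1) = 8
First group: deep chain of depth 3 + 8 sibling pairs
Remaining 2 groups: simple '[]' each

Answer: [[[]][][][][][][][][]][][]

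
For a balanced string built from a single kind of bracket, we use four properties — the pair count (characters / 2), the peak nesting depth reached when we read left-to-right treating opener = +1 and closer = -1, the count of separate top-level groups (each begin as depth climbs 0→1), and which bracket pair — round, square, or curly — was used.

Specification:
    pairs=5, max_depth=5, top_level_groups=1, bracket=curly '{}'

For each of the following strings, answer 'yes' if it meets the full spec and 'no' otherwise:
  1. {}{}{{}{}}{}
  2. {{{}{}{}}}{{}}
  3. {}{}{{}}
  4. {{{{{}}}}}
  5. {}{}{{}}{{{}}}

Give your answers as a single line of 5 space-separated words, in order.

Answer: no no no yes no

Derivation:
String 1 '{}{}{{}{}}{}': depth seq [1 0 1 0 1 2 1 2 1 0 1 0]
  -> pairs=6 depth=2 groups=4 -> no
String 2 '{{{}{}{}}}{{}}': depth seq [1 2 3 2 3 2 3 2 1 0 1 2 1 0]
  -> pairs=7 depth=3 groups=2 -> no
String 3 '{}{}{{}}': depth seq [1 0 1 0 1 2 1 0]
  -> pairs=4 depth=2 groups=3 -> no
String 4 '{{{{{}}}}}': depth seq [1 2 3 4 5 4 3 2 1 0]
  -> pairs=5 depth=5 groups=1 -> yes
String 5 '{}{}{{}}{{{}}}': depth seq [1 0 1 0 1 2 1 0 1 2 3 2 1 0]
  -> pairs=7 depth=3 groups=4 -> no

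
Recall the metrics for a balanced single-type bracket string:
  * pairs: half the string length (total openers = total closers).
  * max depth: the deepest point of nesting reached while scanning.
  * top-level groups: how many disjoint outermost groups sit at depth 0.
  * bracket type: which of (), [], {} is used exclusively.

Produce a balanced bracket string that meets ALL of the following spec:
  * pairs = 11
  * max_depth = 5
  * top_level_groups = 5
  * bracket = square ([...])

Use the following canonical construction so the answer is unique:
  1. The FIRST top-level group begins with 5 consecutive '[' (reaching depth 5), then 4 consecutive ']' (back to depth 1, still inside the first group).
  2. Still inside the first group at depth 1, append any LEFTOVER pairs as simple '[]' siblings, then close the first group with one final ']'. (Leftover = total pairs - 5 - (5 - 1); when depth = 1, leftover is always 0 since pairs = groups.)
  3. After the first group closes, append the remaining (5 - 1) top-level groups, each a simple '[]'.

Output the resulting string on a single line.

Answer: [[[[[]]]][][]][][][][]

Derivation:
Spec: pairs=11 depth=5 groups=5
Leftover pairs = 11 - 5 - (5-1) = 2
First group: deep chain of depth 5 + 2 sibling pairs
Remaining 4 groups: simple '[]' each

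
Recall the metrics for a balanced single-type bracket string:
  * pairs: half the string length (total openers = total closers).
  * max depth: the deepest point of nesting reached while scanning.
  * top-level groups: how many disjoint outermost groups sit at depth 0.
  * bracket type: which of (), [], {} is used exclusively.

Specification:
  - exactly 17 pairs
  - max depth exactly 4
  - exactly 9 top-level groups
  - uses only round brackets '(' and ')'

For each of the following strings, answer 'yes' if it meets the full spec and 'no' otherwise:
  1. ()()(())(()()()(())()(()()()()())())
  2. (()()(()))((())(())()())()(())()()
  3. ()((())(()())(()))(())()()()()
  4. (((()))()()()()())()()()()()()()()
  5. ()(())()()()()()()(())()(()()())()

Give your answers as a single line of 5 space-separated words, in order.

String 1 '()()(())(()()()(())()(()()()()())())': depth seq [1 0 1 0 1 2 1 0 1 2 1 2 1 2 1 2 3 2 1 2 1 2 3 2 3 2 3 2 3 2 3 2 1 2 1 0]
  -> pairs=18 depth=3 groups=4 -> no
String 2 '(()()(()))((())(())()())()(())()()': depth seq [1 2 1 2 1 2 3 2 1 0 1 2 3 2 1 2 3 2 1 2 1 2 1 0 1 0 1 2 1 0 1 0 1 0]
  -> pairs=17 depth=3 groups=6 -> no
String 3 '()((())(()())(()))(())()()()()': depth seq [1 0 1 2 3 2 1 2 3 2 3 2 1 2 3 2 1 0 1 2 1 0 1 0 1 0 1 0 1 0]
  -> pairs=15 depth=3 groups=7 -> no
String 4 '(((()))()()()()())()()()()()()()()': depth seq [1 2 3 4 3 2 1 2 1 2 1 2 1 2 1 2 1 0 1 0 1 0 1 0 1 0 1 0 1 0 1 0 1 0]
  -> pairs=17 depth=4 groups=9 -> yes
String 5 '()(())()()()()()()(())()(()()())()': depth seq [1 0 1 2 1 0 1 0 1 0 1 0 1 0 1 0 1 0 1 2 1 0 1 0 1 2 1 2 1 2 1 0 1 0]
  -> pairs=17 depth=2 groups=12 -> no

Answer: no no no yes no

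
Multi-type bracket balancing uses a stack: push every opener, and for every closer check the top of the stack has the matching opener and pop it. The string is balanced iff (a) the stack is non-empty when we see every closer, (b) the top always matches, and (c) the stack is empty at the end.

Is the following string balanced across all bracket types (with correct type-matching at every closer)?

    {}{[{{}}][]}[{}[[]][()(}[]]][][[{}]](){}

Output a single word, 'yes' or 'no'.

Answer: no

Derivation:
pos 0: push '{'; stack = {
pos 1: '}' matches '{'; pop; stack = (empty)
pos 2: push '{'; stack = {
pos 3: push '['; stack = {[
pos 4: push '{'; stack = {[{
pos 5: push '{'; stack = {[{{
pos 6: '}' matches '{'; pop; stack = {[{
pos 7: '}' matches '{'; pop; stack = {[
pos 8: ']' matches '['; pop; stack = {
pos 9: push '['; stack = {[
pos 10: ']' matches '['; pop; stack = {
pos 11: '}' matches '{'; pop; stack = (empty)
pos 12: push '['; stack = [
pos 13: push '{'; stack = [{
pos 14: '}' matches '{'; pop; stack = [
pos 15: push '['; stack = [[
pos 16: push '['; stack = [[[
pos 17: ']' matches '['; pop; stack = [[
pos 18: ']' matches '['; pop; stack = [
pos 19: push '['; stack = [[
pos 20: push '('; stack = [[(
pos 21: ')' matches '('; pop; stack = [[
pos 22: push '('; stack = [[(
pos 23: saw closer '}' but top of stack is '(' (expected ')') → INVALID
Verdict: type mismatch at position 23: '}' closes '(' → no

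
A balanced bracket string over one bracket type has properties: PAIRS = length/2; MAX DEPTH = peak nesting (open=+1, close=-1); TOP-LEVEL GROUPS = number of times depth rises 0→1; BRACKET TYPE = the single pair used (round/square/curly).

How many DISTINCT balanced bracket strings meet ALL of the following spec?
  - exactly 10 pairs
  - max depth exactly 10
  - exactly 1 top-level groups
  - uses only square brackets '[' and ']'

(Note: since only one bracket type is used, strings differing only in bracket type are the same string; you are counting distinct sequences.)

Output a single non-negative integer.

Answer: 1

Derivation:
Spec: pairs=10 depth=10 groups=1
Count(depth <= 10) = 4862
Count(depth <= 9) = 4861
Count(depth == 10) = 4862 - 4861 = 1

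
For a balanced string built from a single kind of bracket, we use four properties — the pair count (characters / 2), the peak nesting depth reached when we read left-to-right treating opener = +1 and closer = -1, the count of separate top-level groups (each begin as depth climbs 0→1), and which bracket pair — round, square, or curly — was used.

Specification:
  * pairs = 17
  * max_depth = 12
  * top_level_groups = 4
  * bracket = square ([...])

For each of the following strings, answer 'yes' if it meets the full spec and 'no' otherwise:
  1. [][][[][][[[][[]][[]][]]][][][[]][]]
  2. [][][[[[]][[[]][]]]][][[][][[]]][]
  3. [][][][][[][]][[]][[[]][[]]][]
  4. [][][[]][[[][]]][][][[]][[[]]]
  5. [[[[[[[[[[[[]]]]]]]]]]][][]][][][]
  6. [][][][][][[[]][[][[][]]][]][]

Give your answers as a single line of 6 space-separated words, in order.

String 1 '[][][[][][[[][[]][[]][]]][][][[]][]]': depth seq [1 0 1 0 1 2 1 2 1 2 3 4 3 4 5 4 3 4 5 4 3 4 3 2 1 2 1 2 1 2 3 2 1 2 1 0]
  -> pairs=18 depth=5 groups=3 -> no
String 2 '[][][[[[]][[[]][]]]][][[][][[]]][]': depth seq [1 0 1 0 1 2 3 4 3 2 3 4 5 4 3 4 3 2 1 0 1 0 1 2 1 2 1 2 3 2 1 0 1 0]
  -> pairs=17 depth=5 groups=6 -> no
String 3 '[][][][][[][]][[]][[[]][[]]][]': depth seq [1 0 1 0 1 0 1 0 1 2 1 2 1 0 1 2 1 0 1 2 3 2 1 2 3 2 1 0 1 0]
  -> pairs=15 depth=3 groups=8 -> no
String 4 '[][][[]][[[][]]][][][[]][[[]]]': depth seq [1 0 1 0 1 2 1 0 1 2 3 2 3 2 1 0 1 0 1 0 1 2 1 0 1 2 3 2 1 0]
  -> pairs=15 depth=3 groups=8 -> no
String 5 '[[[[[[[[[[[[]]]]]]]]]]][][]][][][]': depth seq [1 2 3 4 5 6 7 8 9 10 11 12 11 10 9 8 7 6 5 4 3 2 1 2 1 2 1 0 1 0 1 0 1 0]
  -> pairs=17 depth=12 groups=4 -> yes
String 6 '[][][][][][[[]][[][[][]]][]][]': depth seq [1 0 1 0 1 0 1 0 1 0 1 2 3 2 1 2 3 2 3 4 3 4 3 2 1 2 1 0 1 0]
  -> pairs=15 depth=4 groups=7 -> no

Answer: no no no no yes no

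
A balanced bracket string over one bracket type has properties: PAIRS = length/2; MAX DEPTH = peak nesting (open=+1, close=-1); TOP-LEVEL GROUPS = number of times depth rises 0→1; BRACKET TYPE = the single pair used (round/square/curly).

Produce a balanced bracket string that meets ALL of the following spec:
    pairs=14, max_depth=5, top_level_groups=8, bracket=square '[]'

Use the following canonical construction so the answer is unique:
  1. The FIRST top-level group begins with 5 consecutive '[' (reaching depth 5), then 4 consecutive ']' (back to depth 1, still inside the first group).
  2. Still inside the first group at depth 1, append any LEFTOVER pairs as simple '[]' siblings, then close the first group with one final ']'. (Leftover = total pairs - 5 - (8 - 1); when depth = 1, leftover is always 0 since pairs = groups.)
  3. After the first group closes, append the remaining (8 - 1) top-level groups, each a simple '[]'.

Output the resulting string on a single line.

Spec: pairs=14 depth=5 groups=8
Leftover pairs = 14 - 5 - (8-1) = 2
First group: deep chain of depth 5 + 2 sibling pairs
Remaining 7 groups: simple '[]' each

Answer: [[[[[]]]][][]][][][][][][][]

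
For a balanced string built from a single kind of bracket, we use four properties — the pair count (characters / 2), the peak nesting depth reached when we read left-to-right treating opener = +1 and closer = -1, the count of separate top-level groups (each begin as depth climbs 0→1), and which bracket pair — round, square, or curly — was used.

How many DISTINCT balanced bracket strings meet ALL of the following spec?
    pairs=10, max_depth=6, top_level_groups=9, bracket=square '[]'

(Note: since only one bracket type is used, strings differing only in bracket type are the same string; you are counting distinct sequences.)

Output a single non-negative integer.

Answer: 0

Derivation:
Spec: pairs=10 depth=6 groups=9
Count(depth <= 6) = 9
Count(depth <= 5) = 9
Count(depth == 6) = 9 - 9 = 0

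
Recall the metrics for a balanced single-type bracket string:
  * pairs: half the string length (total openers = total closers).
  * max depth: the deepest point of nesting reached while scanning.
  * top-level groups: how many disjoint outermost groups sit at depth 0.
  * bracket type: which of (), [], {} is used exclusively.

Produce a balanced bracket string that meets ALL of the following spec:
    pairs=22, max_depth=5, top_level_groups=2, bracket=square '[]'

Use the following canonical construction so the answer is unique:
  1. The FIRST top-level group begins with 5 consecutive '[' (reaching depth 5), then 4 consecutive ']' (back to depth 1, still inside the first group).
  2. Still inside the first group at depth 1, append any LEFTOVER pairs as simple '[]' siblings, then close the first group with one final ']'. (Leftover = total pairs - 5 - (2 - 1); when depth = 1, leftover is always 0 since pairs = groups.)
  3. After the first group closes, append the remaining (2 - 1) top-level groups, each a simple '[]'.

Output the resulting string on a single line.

Answer: [[[[[]]]][][][][][][][][][][][][][][][][]][]

Derivation:
Spec: pairs=22 depth=5 groups=2
Leftover pairs = 22 - 5 - (2-1) = 16
First group: deep chain of depth 5 + 16 sibling pairs
Remaining 1 groups: simple '[]' each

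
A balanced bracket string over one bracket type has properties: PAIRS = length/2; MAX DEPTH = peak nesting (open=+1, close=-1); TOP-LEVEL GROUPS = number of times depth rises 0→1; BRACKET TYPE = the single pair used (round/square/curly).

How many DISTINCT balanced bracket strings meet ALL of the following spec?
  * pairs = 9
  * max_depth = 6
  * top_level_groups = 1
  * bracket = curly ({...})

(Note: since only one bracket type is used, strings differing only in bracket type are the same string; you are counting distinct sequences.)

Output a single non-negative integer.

Spec: pairs=9 depth=6 groups=1
Count(depth <= 6) = 1341
Count(depth <= 5) = 1094
Count(depth == 6) = 1341 - 1094 = 247

Answer: 247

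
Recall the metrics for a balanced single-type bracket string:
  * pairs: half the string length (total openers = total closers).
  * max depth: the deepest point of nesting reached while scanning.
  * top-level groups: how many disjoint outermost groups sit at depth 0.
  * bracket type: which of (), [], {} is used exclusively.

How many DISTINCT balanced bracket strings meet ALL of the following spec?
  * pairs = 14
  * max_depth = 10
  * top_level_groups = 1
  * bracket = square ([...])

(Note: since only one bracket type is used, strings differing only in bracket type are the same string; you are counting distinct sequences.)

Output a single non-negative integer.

Spec: pairs=14 depth=10 groups=1
Count(depth <= 10) = 740924
Count(depth <= 9) = 732825
Count(depth == 10) = 740924 - 732825 = 8099

Answer: 8099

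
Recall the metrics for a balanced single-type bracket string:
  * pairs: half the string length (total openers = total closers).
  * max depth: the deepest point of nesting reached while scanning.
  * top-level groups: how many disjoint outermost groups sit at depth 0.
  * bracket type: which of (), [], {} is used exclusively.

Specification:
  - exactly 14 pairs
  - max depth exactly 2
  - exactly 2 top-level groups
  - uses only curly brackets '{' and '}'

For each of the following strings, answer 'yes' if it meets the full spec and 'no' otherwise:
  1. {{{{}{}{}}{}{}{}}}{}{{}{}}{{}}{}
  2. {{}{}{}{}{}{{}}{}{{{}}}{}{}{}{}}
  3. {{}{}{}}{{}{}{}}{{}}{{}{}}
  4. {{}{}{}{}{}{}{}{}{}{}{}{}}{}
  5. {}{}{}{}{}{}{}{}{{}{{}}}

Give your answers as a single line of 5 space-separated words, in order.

Answer: no no no yes no

Derivation:
String 1 '{{{{}{}{}}{}{}{}}}{}{{}{}}{{}}{}': depth seq [1 2 3 4 3 4 3 4 3 2 3 2 3 2 3 2 1 0 1 0 1 2 1 2 1 0 1 2 1 0 1 0]
  -> pairs=16 depth=4 groups=5 -> no
String 2 '{{}{}{}{}{}{{}}{}{{{}}}{}{}{}{}}': depth seq [1 2 1 2 1 2 1 2 1 2 1 2 3 2 1 2 1 2 3 4 3 2 1 2 1 2 1 2 1 2 1 0]
  -> pairs=16 depth=4 groups=1 -> no
String 3 '{{}{}{}}{{}{}{}}{{}}{{}{}}': depth seq [1 2 1 2 1 2 1 0 1 2 1 2 1 2 1 0 1 2 1 0 1 2 1 2 1 0]
  -> pairs=13 depth=2 groups=4 -> no
String 4 '{{}{}{}{}{}{}{}{}{}{}{}{}}{}': depth seq [1 2 1 2 1 2 1 2 1 2 1 2 1 2 1 2 1 2 1 2 1 2 1 2 1 0 1 0]
  -> pairs=14 depth=2 groups=2 -> yes
String 5 '{}{}{}{}{}{}{}{}{{}{{}}}': depth seq [1 0 1 0 1 0 1 0 1 0 1 0 1 0 1 0 1 2 1 2 3 2 1 0]
  -> pairs=12 depth=3 groups=9 -> no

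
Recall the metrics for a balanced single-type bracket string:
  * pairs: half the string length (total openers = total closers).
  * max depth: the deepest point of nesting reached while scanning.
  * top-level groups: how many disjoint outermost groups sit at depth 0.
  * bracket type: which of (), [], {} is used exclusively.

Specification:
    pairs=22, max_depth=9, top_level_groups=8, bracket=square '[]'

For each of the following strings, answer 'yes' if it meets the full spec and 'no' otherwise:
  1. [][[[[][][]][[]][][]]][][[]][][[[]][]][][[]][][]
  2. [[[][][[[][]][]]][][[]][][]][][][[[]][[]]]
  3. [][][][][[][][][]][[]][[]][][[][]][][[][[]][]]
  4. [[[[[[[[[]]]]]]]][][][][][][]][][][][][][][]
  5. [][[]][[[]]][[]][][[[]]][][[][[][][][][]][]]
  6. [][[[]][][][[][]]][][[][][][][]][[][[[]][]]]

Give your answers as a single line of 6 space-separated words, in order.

String 1 '[][[[[][][]][[]][][]]][][[]][][[[]][]][][[]][][]': depth seq [1 0 1 2 3 4 3 4 3 4 3 2 3 4 3 2 3 2 3 2 1 0 1 0 1 2 1 0 1 0 1 2 3 2 1 2 1 0 1 0 1 2 1 0 1 0 1 0]
  -> pairs=24 depth=4 groups=10 -> no
String 2 '[[[][][[[][]][]]][][[]][][]][][][[[]][[]]]': depth seq [1 2 3 2 3 2 3 4 5 4 5 4 3 4 3 2 1 2 1 2 3 2 1 2 1 2 1 0 1 0 1 0 1 2 3 2 1 2 3 2 1 0]
  -> pairs=21 depth=5 groups=4 -> no
String 3 '[][][][][[][][][]][[]][[]][][[][]][][[][[]][]]': depth seq [1 0 1 0 1 0 1 0 1 2 1 2 1 2 1 2 1 0 1 2 1 0 1 2 1 0 1 0 1 2 1 2 1 0 1 0 1 2 1 2 3 2 1 2 1 0]
  -> pairs=23 depth=3 groups=11 -> no
String 4 '[[[[[[[[[]]]]]]]][][][][][][]][][][][][][][]': depth seq [1 2 3 4 5 6 7 8 9 8 7 6 5 4 3 2 1 2 1 2 1 2 1 2 1 2 1 2 1 0 1 0 1 0 1 0 1 0 1 0 1 0 1 0]
  -> pairs=22 depth=9 groups=8 -> yes
String 5 '[][[]][[[]]][[]][][[[]]][][[][[][][][][]][]]': depth seq [1 0 1 2 1 0 1 2 3 2 1 0 1 2 1 0 1 0 1 2 3 2 1 0 1 0 1 2 1 2 3 2 3 2 3 2 3 2 3 2 1 2 1 0]
  -> pairs=22 depth=3 groups=8 -> no
String 6 '[][[[]][][][[][]]][][[][][][][]][[][[[]][]]]': depth seq [1 0 1 2 3 2 1 2 1 2 1 2 3 2 3 2 1 0 1 0 1 2 1 2 1 2 1 2 1 2 1 0 1 2 1 2 3 4 3 2 3 2 1 0]
  -> pairs=22 depth=4 groups=5 -> no

Answer: no no no yes no no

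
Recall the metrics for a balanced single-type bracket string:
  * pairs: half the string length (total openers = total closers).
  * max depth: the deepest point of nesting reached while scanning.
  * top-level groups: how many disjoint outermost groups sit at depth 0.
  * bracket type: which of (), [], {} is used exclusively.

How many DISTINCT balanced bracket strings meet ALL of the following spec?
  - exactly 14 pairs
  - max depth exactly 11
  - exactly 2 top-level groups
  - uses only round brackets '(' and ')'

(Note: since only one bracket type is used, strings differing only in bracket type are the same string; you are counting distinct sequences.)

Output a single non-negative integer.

Answer: 456

Derivation:
Spec: pairs=14 depth=11 groups=2
Count(depth <= 11) = 742854
Count(depth <= 10) = 742398
Count(depth == 11) = 742854 - 742398 = 456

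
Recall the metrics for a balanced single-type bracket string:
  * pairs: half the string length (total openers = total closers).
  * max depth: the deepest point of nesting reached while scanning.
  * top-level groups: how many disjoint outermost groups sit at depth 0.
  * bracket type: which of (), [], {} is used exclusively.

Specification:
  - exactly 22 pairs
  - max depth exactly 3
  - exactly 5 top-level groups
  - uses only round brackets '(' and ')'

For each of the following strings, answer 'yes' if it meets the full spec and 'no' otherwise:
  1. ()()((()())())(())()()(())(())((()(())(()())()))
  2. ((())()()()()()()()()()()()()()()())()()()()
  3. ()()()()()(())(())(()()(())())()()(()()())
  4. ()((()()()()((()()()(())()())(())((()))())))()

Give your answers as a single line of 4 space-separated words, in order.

String 1 '()()((()())())(())()()(())(())((()(())(()())()))': depth seq [1 0 1 0 1 2 3 2 3 2 1 2 1 0 1 2 1 0 1 0 1 0 1 2 1 0 1 2 1 0 1 2 3 2 3 4 3 2 3 4 3 4 3 2 3 2 1 0]
  -> pairs=24 depth=4 groups=9 -> no
String 2 '((())()()()()()()()()()()()()()()())()()()()': depth seq [1 2 3 2 1 2 1 2 1 2 1 2 1 2 1 2 1 2 1 2 1 2 1 2 1 2 1 2 1 2 1 2 1 2 1 0 1 0 1 0 1 0 1 0]
  -> pairs=22 depth=3 groups=5 -> yes
String 3 '()()()()()(())(())(()()(())())()()(()()())': depth seq [1 0 1 0 1 0 1 0 1 0 1 2 1 0 1 2 1 0 1 2 1 2 1 2 3 2 1 2 1 0 1 0 1 0 1 2 1 2 1 2 1 0]
  -> pairs=21 depth=3 groups=11 -> no
String 4 '()((()()()()((()()()(())()())(())((()))())))()': depth seq [1 0 1 2 3 2 3 2 3 2 3 2 3 4 5 4 5 4 5 4 5 6 5 4 5 4 5 4 3 4 5 4 3 4 5 6 5 4 3 4 3 2 1 0 1 0]
  -> pairs=23 depth=6 groups=3 -> no

Answer: no yes no no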